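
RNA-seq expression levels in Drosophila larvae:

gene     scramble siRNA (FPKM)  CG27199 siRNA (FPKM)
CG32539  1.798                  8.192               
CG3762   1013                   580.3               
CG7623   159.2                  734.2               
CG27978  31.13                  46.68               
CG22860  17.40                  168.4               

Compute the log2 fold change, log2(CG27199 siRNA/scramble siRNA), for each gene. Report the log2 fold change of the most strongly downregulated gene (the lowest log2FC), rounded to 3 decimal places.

log2(8.192/1.798) = 2.188  (CG32539)
log2(580.3/1013) = -0.804  (CG3762)
log2(734.2/159.2) = 2.205  (CG7623)
log2(46.68/31.13) = 0.584  (CG27978)
log2(168.4/17.40) = 3.275  (CG22860)
CG3762 is most strongly downregulated.

-0.804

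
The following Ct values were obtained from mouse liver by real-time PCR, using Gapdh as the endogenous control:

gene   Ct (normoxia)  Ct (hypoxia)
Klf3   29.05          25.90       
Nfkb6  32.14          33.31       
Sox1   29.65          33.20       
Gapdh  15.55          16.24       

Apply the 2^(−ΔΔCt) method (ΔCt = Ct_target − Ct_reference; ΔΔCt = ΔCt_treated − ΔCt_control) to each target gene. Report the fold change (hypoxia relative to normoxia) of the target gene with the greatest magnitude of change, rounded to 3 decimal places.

Klf3: ΔΔCt = (25.90−16.24) − (29.05−15.55) = 9.66 − 13.50 = -3.84; fold change = 2^3.84 = 14.320
Nfkb6: ΔΔCt = (33.31−16.24) − (32.14−15.55) = 17.07 − 16.59 = 0.48; fold change = 2^-0.48 = 0.717
Sox1: ΔΔCt = (33.20−16.24) − (29.65−15.55) = 16.96 − 14.10 = 2.86; fold change = 2^-2.86 = 0.138
Klf3 has the largest |ΔΔCt| = 3.84.

14.320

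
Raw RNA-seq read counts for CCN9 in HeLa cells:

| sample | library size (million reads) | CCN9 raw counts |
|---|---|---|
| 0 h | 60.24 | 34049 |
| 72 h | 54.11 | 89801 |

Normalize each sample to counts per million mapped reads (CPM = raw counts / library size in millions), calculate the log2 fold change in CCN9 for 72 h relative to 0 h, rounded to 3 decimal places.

1.554

CPM(0 h) = 34049 / 60.24 = 565.2224
CPM(72 h) = 89801 / 54.11 = 1659.6008
Fold change = 1659.6008 / 565.2224 = 2.93619
log2(2.93619) = 1.5539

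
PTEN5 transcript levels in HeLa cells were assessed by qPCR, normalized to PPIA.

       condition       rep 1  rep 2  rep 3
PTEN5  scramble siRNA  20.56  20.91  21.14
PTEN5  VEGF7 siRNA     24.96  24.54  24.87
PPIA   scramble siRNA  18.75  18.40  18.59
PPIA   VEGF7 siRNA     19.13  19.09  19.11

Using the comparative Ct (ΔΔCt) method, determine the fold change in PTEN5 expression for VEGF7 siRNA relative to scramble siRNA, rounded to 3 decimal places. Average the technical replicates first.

0.095

Mean Ct: PTEN5 scramble siRNA 20.870; PTEN5 VEGF7 siRNA 24.790; PPIA scramble siRNA 18.580; PPIA VEGF7 siRNA 19.110
ΔCt(scramble siRNA) = 20.870 − 18.580 = 2.290
ΔCt(VEGF7 siRNA) = 24.790 − 19.110 = 5.680
ΔΔCt = 5.680 − 2.290 = 3.390
Fold change = 2^(−3.390) = 0.0954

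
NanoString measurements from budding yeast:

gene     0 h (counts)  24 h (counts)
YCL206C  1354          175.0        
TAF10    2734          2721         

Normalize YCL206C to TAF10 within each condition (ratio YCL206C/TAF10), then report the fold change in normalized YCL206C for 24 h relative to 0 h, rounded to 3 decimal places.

0.130

YCL206C/TAF10 (0 h) = 1354 / 2734 = 0.49525
YCL206C/TAF10 (24 h) = 175.0 / 2721 = 0.064315
Fold change = 0.064315 / 0.49525 = 0.1299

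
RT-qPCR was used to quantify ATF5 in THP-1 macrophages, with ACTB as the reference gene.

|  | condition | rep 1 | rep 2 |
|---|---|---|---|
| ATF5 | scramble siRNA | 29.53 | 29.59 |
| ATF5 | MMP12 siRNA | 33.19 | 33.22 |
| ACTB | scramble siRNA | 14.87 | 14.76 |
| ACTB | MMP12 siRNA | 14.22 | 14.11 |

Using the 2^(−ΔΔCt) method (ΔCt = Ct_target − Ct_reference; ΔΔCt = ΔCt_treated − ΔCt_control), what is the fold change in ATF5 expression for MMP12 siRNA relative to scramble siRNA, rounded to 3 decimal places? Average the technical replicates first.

Mean Ct: ATF5 scramble siRNA 29.560; ATF5 MMP12 siRNA 33.205; ACTB scramble siRNA 14.815; ACTB MMP12 siRNA 14.165
ΔCt(scramble siRNA) = 29.560 − 14.815 = 14.745
ΔCt(MMP12 siRNA) = 33.205 − 14.165 = 19.040
ΔΔCt = 19.040 − 14.745 = 4.295
Fold change = 2^(−4.295) = 0.0509

0.051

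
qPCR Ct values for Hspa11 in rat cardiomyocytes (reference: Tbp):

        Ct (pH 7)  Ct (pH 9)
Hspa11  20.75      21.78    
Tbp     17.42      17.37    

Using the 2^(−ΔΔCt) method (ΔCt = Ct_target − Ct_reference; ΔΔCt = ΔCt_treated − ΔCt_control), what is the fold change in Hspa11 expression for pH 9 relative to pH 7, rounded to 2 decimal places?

0.47

ΔCt(pH 7) = 20.750 − 17.420 = 3.330
ΔCt(pH 9) = 21.780 − 17.370 = 4.410
ΔΔCt = 4.410 − 3.330 = 1.080
Fold change = 2^(−1.080) = 0.473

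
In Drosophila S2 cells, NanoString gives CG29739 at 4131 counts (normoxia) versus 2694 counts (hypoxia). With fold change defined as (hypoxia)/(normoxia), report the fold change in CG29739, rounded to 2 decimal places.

Fold change = 2694 / 4131 = 0.652
CG29739 is downregulated.

0.65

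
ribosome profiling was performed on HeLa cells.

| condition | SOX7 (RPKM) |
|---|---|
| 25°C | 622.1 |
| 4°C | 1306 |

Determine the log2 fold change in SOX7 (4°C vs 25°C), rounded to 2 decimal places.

Fold change = 1306 / 622.1 = 2.0993
log2(2.0993) = 1.070

1.07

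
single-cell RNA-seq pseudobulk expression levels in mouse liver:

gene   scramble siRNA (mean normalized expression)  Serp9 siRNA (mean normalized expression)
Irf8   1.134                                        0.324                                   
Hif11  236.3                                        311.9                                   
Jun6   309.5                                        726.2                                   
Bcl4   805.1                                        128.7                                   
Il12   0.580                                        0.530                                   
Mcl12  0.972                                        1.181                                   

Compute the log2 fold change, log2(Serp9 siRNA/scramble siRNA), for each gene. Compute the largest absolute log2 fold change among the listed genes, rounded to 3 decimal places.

log2(0.324/1.134) = -1.807  (Irf8)
log2(311.9/236.3) = 0.400  (Hif11)
log2(726.2/309.5) = 1.230  (Jun6)
log2(128.7/805.1) = -2.645  (Bcl4)
log2(0.530/0.580) = -0.130  (Il12)
log2(1.181/0.972) = 0.281  (Mcl12)
The largest magnitude belongs to Bcl4.

2.645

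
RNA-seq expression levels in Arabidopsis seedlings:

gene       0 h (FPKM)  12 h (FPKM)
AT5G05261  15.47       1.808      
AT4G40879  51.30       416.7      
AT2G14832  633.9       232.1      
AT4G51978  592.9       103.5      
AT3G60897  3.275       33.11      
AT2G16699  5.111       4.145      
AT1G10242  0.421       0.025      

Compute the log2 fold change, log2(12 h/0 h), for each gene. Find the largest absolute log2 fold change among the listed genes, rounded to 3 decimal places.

log2(1.808/15.47) = -3.097  (AT5G05261)
log2(416.7/51.30) = 3.022  (AT4G40879)
log2(232.1/633.9) = -1.450  (AT2G14832)
log2(103.5/592.9) = -2.518  (AT4G51978)
log2(33.11/3.275) = 3.338  (AT3G60897)
log2(4.145/5.111) = -0.302  (AT2G16699)
log2(0.025/0.421) = -4.074  (AT1G10242)
The largest magnitude belongs to AT1G10242.

4.074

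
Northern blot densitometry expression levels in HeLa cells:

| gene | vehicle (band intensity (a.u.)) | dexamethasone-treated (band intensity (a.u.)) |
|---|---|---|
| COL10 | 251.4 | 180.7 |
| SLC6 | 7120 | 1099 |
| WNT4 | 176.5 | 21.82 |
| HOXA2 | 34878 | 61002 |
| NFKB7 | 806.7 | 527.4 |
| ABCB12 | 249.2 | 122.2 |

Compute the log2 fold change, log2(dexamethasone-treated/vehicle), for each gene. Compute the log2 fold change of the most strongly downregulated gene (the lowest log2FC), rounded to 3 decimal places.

log2(180.7/251.4) = -0.476  (COL10)
log2(1099/7120) = -2.696  (SLC6)
log2(21.82/176.5) = -3.016  (WNT4)
log2(61002/34878) = 0.807  (HOXA2)
log2(527.4/806.7) = -0.613  (NFKB7)
log2(122.2/249.2) = -1.028  (ABCB12)
WNT4 is most strongly downregulated.

-3.016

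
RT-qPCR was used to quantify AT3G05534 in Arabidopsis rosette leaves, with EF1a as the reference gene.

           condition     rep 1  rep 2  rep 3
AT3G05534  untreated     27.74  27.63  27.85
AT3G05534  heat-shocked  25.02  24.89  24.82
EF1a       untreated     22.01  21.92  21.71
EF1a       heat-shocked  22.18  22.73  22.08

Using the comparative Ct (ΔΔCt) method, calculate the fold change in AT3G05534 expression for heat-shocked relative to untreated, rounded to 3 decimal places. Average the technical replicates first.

9.714

Mean Ct: AT3G05534 untreated 27.740; AT3G05534 heat-shocked 24.910; EF1a untreated 21.880; EF1a heat-shocked 22.330
ΔCt(untreated) = 27.740 − 21.880 = 5.860
ΔCt(heat-shocked) = 24.910 − 22.330 = 2.580
ΔΔCt = 2.580 − 5.860 = -3.280
Fold change = 2^(−(-3.280)) = 2^3.280 = 9.7136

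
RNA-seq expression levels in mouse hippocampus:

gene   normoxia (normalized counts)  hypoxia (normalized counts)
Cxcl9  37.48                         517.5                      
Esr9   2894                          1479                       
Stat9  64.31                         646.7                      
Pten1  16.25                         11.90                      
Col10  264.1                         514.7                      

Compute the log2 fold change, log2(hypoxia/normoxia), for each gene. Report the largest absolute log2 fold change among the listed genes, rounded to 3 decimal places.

3.787

log2(517.5/37.48) = 3.787  (Cxcl9)
log2(1479/2894) = -0.968  (Esr9)
log2(646.7/64.31) = 3.330  (Stat9)
log2(11.90/16.25) = -0.449  (Pten1)
log2(514.7/264.1) = 0.963  (Col10)
The largest magnitude belongs to Cxcl9.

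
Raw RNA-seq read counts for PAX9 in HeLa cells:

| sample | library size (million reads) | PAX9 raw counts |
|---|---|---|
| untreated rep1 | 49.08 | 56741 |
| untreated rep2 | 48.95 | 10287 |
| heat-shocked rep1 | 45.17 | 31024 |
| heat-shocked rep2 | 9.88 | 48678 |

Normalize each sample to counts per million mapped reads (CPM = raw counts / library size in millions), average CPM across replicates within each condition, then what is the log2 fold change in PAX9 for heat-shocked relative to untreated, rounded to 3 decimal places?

2.039

CPM(untreated rep1) = 56741 / 49.08 = 1156.0921
CPM(untreated rep2) = 10287 / 48.95 = 210.1532
CPM(heat-shocked rep1) = 31024 / 45.17 = 686.8275
CPM(heat-shocked rep2) = 48678 / 9.88 = 4926.9231
mean CPM(untreated) = 683.1227; mean CPM(heat-shocked) = 2806.8753
Fold change = 2806.8753 / 683.1227 = 4.10889
log2(4.10889) = 2.0387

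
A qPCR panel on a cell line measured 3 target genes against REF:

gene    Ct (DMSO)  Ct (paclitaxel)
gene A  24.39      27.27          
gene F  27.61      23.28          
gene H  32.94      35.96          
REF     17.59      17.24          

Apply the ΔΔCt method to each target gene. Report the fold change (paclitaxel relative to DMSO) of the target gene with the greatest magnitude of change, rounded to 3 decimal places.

gene A: ΔΔCt = (27.27−17.24) − (24.39−17.59) = 10.03 − 6.80 = 3.23; fold change = 2^-3.23 = 0.107
gene F: ΔΔCt = (23.28−17.24) − (27.61−17.59) = 6.04 − 10.02 = -3.98; fold change = 2^3.98 = 15.780
gene H: ΔΔCt = (35.96−17.24) − (32.94−17.59) = 18.72 − 15.35 = 3.37; fold change = 2^-3.37 = 0.097
gene F has the largest |ΔΔCt| = 3.98.

15.780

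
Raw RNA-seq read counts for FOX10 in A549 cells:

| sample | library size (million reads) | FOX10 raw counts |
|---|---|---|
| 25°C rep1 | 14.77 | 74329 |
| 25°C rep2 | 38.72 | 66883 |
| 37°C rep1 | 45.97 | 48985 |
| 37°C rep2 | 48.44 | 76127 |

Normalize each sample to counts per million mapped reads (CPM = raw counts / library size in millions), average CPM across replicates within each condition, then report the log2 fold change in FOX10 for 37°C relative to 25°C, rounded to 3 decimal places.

-1.358

CPM(25°C rep1) = 74329 / 14.77 = 5032.4306
CPM(25°C rep2) = 66883 / 38.72 = 1727.3502
CPM(37°C rep1) = 48985 / 45.97 = 1065.5863
CPM(37°C rep2) = 76127 / 48.44 = 1571.5731
mean CPM(25°C) = 3379.8904; mean CPM(37°C) = 1318.5797
Fold change = 1318.5797 / 3379.8904 = 0.39012
log2(0.39012) = -1.3580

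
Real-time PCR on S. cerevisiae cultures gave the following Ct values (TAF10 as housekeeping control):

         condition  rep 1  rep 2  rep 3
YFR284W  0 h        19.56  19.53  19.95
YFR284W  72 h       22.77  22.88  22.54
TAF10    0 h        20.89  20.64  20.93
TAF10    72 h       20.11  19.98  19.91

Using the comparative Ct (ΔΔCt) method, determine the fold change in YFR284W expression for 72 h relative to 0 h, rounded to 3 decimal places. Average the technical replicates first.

0.068

Mean Ct: YFR284W 0 h 19.680; YFR284W 72 h 22.730; TAF10 0 h 20.820; TAF10 72 h 20.000
ΔCt(0 h) = 19.680 − 20.820 = -1.140
ΔCt(72 h) = 22.730 − 20.000 = 2.730
ΔΔCt = 2.730 − (-1.140) = 3.870
Fold change = 2^(−3.870) = 0.0684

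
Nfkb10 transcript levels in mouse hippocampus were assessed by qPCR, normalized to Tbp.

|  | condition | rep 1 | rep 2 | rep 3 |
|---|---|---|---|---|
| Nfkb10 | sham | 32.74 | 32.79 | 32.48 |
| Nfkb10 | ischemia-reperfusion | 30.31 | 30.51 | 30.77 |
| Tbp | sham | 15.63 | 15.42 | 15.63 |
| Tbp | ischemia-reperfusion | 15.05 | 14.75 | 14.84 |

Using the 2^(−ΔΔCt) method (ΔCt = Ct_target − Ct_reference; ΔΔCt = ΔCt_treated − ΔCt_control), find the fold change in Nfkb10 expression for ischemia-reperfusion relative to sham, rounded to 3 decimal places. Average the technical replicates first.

2.751

Mean Ct: Nfkb10 sham 32.670; Nfkb10 ischemia-reperfusion 30.530; Tbp sham 15.560; Tbp ischemia-reperfusion 14.880
ΔCt(sham) = 32.670 − 15.560 = 17.110
ΔCt(ischemia-reperfusion) = 30.530 − 14.880 = 15.650
ΔΔCt = 15.650 − 17.110 = -1.460
Fold change = 2^(−(-1.460)) = 2^1.460 = 2.7511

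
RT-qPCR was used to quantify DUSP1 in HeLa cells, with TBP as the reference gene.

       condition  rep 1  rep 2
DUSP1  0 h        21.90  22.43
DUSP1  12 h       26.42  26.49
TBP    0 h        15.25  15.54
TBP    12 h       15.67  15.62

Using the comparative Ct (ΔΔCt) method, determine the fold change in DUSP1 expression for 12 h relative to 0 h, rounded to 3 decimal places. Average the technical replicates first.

Mean Ct: DUSP1 0 h 22.165; DUSP1 12 h 26.455; TBP 0 h 15.395; TBP 12 h 15.645
ΔCt(0 h) = 22.165 − 15.395 = 6.770
ΔCt(12 h) = 26.455 − 15.645 = 10.810
ΔΔCt = 10.810 − 6.770 = 4.040
Fold change = 2^(−4.040) = 0.0608

0.061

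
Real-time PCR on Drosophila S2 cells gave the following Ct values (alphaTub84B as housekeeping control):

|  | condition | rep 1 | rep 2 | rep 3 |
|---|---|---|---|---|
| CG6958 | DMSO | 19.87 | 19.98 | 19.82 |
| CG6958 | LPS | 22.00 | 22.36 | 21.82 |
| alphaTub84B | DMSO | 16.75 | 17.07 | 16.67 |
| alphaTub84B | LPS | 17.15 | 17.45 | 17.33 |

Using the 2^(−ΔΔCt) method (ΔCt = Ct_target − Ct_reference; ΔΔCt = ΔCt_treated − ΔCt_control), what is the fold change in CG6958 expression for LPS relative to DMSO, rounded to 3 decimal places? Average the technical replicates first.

0.310

Mean Ct: CG6958 DMSO 19.890; CG6958 LPS 22.060; alphaTub84B DMSO 16.830; alphaTub84B LPS 17.310
ΔCt(DMSO) = 19.890 − 16.830 = 3.060
ΔCt(LPS) = 22.060 − 17.310 = 4.750
ΔΔCt = 4.750 − 3.060 = 1.690
Fold change = 2^(−1.690) = 0.3099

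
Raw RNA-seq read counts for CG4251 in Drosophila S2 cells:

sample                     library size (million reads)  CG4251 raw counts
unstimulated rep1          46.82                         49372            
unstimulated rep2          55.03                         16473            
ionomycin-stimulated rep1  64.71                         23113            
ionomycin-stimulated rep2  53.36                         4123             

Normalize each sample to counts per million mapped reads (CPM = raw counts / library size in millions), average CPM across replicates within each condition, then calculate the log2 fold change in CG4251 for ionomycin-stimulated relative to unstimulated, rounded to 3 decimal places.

-1.640

CPM(unstimulated rep1) = 49372 / 46.82 = 1054.5066
CPM(unstimulated rep2) = 16473 / 55.03 = 299.3458
CPM(ionomycin-stimulated rep1) = 23113 / 64.71 = 357.1782
CPM(ionomycin-stimulated rep2) = 4123 / 53.36 = 77.2676
mean CPM(unstimulated) = 676.9262; mean CPM(ionomycin-stimulated) = 217.2229
Fold change = 217.2229 / 676.9262 = 0.32090
log2(0.32090) = -1.6398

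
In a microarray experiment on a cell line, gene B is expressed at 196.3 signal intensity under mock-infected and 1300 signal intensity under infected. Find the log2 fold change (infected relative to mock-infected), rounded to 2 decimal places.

2.73

Fold change = 1300 / 196.3 = 6.6225
log2(6.6225) = 2.727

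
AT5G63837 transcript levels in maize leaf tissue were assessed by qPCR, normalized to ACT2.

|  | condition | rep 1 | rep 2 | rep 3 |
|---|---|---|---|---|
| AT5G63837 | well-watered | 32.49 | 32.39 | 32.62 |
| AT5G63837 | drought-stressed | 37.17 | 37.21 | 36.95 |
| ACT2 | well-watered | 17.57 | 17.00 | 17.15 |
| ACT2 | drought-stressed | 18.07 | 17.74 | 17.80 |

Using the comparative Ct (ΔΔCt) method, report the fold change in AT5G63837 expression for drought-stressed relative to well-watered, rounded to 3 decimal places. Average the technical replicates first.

Mean Ct: AT5G63837 well-watered 32.500; AT5G63837 drought-stressed 37.110; ACT2 well-watered 17.240; ACT2 drought-stressed 17.870
ΔCt(well-watered) = 32.500 − 17.240 = 15.260
ΔCt(drought-stressed) = 37.110 − 17.870 = 19.240
ΔΔCt = 19.240 − 15.260 = 3.980
Fold change = 2^(−3.980) = 0.0634

0.063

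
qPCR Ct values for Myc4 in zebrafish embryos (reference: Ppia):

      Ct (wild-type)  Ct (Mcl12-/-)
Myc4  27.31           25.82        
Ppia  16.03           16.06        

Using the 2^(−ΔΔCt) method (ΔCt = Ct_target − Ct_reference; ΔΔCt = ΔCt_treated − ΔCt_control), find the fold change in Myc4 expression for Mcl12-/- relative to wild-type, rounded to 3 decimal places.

ΔCt(wild-type) = 27.310 − 16.030 = 11.280
ΔCt(Mcl12-/-) = 25.820 − 16.060 = 9.760
ΔΔCt = 9.760 − 11.280 = -1.520
Fold change = 2^(−(-1.520)) = 2^1.520 = 2.8679

2.868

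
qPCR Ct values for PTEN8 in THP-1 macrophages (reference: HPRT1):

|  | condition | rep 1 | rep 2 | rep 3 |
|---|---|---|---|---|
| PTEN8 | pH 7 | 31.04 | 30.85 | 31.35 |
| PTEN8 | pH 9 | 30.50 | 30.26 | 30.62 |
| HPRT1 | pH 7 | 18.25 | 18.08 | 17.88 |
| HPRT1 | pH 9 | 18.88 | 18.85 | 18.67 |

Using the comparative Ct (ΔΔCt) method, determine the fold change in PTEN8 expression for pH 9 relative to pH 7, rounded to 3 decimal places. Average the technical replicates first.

2.549

Mean Ct: PTEN8 pH 7 31.080; PTEN8 pH 9 30.460; HPRT1 pH 7 18.070; HPRT1 pH 9 18.800
ΔCt(pH 7) = 31.080 − 18.070 = 13.010
ΔCt(pH 9) = 30.460 − 18.800 = 11.660
ΔΔCt = 11.660 − 13.010 = -1.350
Fold change = 2^(−(-1.350)) = 2^1.350 = 2.5491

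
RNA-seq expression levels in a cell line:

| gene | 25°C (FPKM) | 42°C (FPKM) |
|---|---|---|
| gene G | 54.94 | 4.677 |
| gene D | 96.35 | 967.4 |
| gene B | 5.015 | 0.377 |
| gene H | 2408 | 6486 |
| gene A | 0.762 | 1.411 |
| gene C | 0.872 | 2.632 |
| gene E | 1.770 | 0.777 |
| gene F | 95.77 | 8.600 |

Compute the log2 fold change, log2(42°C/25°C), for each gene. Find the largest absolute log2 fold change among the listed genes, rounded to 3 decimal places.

log2(4.677/54.94) = -3.554  (gene G)
log2(967.4/96.35) = 3.328  (gene D)
log2(0.377/5.015) = -3.734  (gene B)
log2(6486/2408) = 1.429  (gene H)
log2(1.411/0.762) = 0.889  (gene A)
log2(2.632/0.872) = 1.594  (gene C)
log2(0.777/1.770) = -1.188  (gene E)
log2(8.600/95.77) = -3.477  (gene F)
The largest magnitude belongs to gene B.

3.734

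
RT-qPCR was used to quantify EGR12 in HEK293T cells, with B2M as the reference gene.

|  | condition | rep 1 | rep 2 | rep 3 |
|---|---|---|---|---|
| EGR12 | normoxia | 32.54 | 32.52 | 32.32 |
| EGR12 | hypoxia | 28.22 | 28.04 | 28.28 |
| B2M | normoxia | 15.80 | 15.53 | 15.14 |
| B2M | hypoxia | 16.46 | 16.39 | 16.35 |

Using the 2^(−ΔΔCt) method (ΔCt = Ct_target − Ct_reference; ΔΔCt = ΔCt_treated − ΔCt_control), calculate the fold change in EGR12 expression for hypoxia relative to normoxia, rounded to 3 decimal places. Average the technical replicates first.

36.504

Mean Ct: EGR12 normoxia 32.460; EGR12 hypoxia 28.180; B2M normoxia 15.490; B2M hypoxia 16.400
ΔCt(normoxia) = 32.460 − 15.490 = 16.970
ΔCt(hypoxia) = 28.180 − 16.400 = 11.780
ΔΔCt = 11.780 − 16.970 = -5.190
Fold change = 2^(−(-5.190)) = 2^5.190 = 36.5044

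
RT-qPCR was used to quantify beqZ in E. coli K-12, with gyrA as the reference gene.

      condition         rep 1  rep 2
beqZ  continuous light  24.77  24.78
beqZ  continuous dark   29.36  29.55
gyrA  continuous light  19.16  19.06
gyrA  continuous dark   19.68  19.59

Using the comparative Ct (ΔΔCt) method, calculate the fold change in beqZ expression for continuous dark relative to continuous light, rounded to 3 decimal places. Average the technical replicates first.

Mean Ct: beqZ continuous light 24.775; beqZ continuous dark 29.455; gyrA continuous light 19.110; gyrA continuous dark 19.635
ΔCt(continuous light) = 24.775 − 19.110 = 5.665
ΔCt(continuous dark) = 29.455 − 19.635 = 9.820
ΔΔCt = 9.820 − 5.665 = 4.155
Fold change = 2^(−4.155) = 0.0561

0.056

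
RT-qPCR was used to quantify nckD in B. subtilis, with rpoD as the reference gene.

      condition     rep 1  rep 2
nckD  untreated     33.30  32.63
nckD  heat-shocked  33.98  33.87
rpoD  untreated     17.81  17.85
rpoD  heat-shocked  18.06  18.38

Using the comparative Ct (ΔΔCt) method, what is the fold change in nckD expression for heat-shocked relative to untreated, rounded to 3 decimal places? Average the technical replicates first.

0.674

Mean Ct: nckD untreated 32.965; nckD heat-shocked 33.925; rpoD untreated 17.830; rpoD heat-shocked 18.220
ΔCt(untreated) = 32.965 − 17.830 = 15.135
ΔCt(heat-shocked) = 33.925 − 18.220 = 15.705
ΔΔCt = 15.705 − 15.135 = 0.570
Fold change = 2^(−0.570) = 0.6736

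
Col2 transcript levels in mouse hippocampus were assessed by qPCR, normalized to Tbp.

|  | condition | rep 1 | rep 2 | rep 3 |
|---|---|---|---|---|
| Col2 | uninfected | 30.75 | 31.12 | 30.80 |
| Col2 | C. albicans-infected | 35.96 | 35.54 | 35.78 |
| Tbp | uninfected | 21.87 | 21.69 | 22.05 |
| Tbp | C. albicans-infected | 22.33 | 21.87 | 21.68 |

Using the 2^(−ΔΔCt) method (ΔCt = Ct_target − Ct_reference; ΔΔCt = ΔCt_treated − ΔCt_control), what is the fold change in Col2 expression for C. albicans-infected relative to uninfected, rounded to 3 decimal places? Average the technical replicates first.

0.036

Mean Ct: Col2 uninfected 30.890; Col2 C. albicans-infected 35.760; Tbp uninfected 21.870; Tbp C. albicans-infected 21.960
ΔCt(uninfected) = 30.890 − 21.870 = 9.020
ΔCt(C. albicans-infected) = 35.760 − 21.960 = 13.800
ΔΔCt = 13.800 − 9.020 = 4.780
Fold change = 2^(−4.780) = 0.0364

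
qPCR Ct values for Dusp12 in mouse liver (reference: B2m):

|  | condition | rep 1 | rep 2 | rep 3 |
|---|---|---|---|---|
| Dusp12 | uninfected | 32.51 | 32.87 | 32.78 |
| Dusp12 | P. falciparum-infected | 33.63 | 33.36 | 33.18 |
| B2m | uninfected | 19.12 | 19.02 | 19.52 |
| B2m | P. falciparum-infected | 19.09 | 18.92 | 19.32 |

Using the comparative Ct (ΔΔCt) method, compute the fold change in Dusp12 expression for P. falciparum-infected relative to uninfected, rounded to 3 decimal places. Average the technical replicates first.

Mean Ct: Dusp12 uninfected 32.720; Dusp12 P. falciparum-infected 33.390; B2m uninfected 19.220; B2m P. falciparum-infected 19.110
ΔCt(uninfected) = 32.720 − 19.220 = 13.500
ΔCt(P. falciparum-infected) = 33.390 − 19.110 = 14.280
ΔΔCt = 14.280 − 13.500 = 0.780
Fold change = 2^(−0.780) = 0.5824

0.582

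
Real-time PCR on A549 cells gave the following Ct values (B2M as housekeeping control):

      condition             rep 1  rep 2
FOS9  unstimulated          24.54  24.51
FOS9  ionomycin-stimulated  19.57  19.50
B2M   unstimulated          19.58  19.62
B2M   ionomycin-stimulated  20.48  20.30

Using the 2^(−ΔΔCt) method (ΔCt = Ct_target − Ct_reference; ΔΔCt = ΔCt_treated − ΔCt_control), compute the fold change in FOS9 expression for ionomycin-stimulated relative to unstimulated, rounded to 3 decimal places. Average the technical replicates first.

54.948

Mean Ct: FOS9 unstimulated 24.525; FOS9 ionomycin-stimulated 19.535; B2M unstimulated 19.600; B2M ionomycin-stimulated 20.390
ΔCt(unstimulated) = 24.525 − 19.600 = 4.925
ΔCt(ionomycin-stimulated) = 19.535 − 20.390 = -0.855
ΔΔCt = -0.855 − 4.925 = -5.780
Fold change = 2^(−(-5.780)) = 2^5.780 = 54.9482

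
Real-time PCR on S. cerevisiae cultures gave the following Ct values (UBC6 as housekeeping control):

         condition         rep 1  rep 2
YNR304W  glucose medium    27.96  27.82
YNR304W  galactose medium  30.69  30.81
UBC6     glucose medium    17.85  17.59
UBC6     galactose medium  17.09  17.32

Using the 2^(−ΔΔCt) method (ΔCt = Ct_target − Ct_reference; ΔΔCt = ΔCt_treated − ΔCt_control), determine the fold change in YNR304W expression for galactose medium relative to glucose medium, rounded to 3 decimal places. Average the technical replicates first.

Mean Ct: YNR304W glucose medium 27.890; YNR304W galactose medium 30.750; UBC6 glucose medium 17.720; UBC6 galactose medium 17.205
ΔCt(glucose medium) = 27.890 − 17.720 = 10.170
ΔCt(galactose medium) = 30.750 − 17.205 = 13.545
ΔΔCt = 13.545 − 10.170 = 3.375
Fold change = 2^(−3.375) = 0.0964

0.096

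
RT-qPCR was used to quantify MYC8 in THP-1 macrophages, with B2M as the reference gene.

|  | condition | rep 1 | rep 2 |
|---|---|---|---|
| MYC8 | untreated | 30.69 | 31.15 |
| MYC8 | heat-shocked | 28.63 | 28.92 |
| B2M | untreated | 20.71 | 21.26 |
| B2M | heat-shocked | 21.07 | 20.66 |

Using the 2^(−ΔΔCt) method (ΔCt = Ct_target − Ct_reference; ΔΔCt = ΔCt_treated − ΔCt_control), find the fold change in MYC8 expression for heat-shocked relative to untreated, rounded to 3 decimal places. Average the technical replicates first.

Mean Ct: MYC8 untreated 30.920; MYC8 heat-shocked 28.775; B2M untreated 20.985; B2M heat-shocked 20.865
ΔCt(untreated) = 30.920 − 20.985 = 9.935
ΔCt(heat-shocked) = 28.775 − 20.865 = 7.910
ΔΔCt = 7.910 − 9.935 = -2.025
Fold change = 2^(−(-2.025)) = 2^2.025 = 4.0699

4.070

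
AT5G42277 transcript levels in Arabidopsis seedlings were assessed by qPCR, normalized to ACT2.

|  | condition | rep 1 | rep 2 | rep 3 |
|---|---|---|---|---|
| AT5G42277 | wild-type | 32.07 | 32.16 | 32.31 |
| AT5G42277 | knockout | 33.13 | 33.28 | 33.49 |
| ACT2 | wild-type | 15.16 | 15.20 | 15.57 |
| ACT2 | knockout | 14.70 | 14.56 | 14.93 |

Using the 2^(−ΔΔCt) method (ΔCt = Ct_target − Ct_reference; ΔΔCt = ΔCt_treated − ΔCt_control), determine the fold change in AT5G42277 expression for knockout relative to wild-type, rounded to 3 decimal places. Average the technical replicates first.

0.308

Mean Ct: AT5G42277 wild-type 32.180; AT5G42277 knockout 33.300; ACT2 wild-type 15.310; ACT2 knockout 14.730
ΔCt(wild-type) = 32.180 − 15.310 = 16.870
ΔCt(knockout) = 33.300 − 14.730 = 18.570
ΔΔCt = 18.570 − 16.870 = 1.700
Fold change = 2^(−1.700) = 0.3078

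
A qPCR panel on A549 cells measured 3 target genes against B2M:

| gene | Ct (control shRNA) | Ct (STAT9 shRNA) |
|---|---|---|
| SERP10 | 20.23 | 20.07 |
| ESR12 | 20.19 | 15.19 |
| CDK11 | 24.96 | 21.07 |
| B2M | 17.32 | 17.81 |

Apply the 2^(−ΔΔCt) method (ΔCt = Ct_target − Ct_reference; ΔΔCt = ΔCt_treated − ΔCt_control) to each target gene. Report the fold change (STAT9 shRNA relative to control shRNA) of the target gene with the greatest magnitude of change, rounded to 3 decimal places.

SERP10: ΔΔCt = (20.07−17.81) − (20.23−17.32) = 2.26 − 2.91 = -0.65; fold change = 2^0.65 = 1.569
ESR12: ΔΔCt = (15.19−17.81) − (20.19−17.32) = -2.62 − 2.87 = -5.49; fold change = 2^5.49 = 44.942
CDK11: ΔΔCt = (21.07−17.81) − (24.96−17.32) = 3.26 − 7.64 = -4.38; fold change = 2^4.38 = 20.821
ESR12 has the largest |ΔΔCt| = 5.49.

44.942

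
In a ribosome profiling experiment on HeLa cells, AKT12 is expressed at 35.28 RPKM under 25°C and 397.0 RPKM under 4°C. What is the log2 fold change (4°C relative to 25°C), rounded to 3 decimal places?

Fold change = 397.0 / 35.28 = 11.2528
log2(11.2528) = 3.4922

3.492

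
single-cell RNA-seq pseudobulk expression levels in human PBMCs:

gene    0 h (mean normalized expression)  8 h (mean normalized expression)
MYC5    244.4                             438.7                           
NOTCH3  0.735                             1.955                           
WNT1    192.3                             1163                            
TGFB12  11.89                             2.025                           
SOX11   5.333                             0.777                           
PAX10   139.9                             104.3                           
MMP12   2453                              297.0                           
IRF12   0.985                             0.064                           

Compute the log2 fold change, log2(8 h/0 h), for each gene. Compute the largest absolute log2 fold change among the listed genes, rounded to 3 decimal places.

3.944

log2(438.7/244.4) = 0.844  (MYC5)
log2(1.955/0.735) = 1.411  (NOTCH3)
log2(1163/192.3) = 2.596  (WNT1)
log2(2.025/11.89) = -2.554  (TGFB12)
log2(0.777/5.333) = -2.779  (SOX11)
log2(104.3/139.9) = -0.424  (PAX10)
log2(297.0/2453) = -3.046  (MMP12)
log2(0.064/0.985) = -3.944  (IRF12)
The largest magnitude belongs to IRF12.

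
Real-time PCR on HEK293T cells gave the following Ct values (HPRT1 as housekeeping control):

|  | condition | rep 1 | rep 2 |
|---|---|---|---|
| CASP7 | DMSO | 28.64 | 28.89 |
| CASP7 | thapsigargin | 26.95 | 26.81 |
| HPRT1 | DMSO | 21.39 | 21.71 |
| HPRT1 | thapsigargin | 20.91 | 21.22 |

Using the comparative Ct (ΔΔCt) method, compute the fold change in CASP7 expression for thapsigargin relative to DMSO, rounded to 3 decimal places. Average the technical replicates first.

2.639

Mean Ct: CASP7 DMSO 28.765; CASP7 thapsigargin 26.880; HPRT1 DMSO 21.550; HPRT1 thapsigargin 21.065
ΔCt(DMSO) = 28.765 − 21.550 = 7.215
ΔCt(thapsigargin) = 26.880 − 21.065 = 5.815
ΔΔCt = 5.815 − 7.215 = -1.400
Fold change = 2^(−(-1.400)) = 2^1.400 = 2.6390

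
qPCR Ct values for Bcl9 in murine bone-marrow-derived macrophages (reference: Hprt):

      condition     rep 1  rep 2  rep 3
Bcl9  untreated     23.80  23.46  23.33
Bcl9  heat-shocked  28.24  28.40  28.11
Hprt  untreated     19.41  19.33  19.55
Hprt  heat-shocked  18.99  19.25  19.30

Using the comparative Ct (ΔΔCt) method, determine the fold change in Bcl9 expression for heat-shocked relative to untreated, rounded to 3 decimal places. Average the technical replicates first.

0.032

Mean Ct: Bcl9 untreated 23.530; Bcl9 heat-shocked 28.250; Hprt untreated 19.430; Hprt heat-shocked 19.180
ΔCt(untreated) = 23.530 − 19.430 = 4.100
ΔCt(heat-shocked) = 28.250 − 19.180 = 9.070
ΔΔCt = 9.070 − 4.100 = 4.970
Fold change = 2^(−4.970) = 0.0319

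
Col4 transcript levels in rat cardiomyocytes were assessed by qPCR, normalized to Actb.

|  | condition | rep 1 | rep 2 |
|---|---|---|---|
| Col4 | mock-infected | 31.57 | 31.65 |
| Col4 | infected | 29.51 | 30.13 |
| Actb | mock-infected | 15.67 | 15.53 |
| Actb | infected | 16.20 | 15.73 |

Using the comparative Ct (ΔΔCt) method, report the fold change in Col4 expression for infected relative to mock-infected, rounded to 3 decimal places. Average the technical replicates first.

4.454

Mean Ct: Col4 mock-infected 31.610; Col4 infected 29.820; Actb mock-infected 15.600; Actb infected 15.965
ΔCt(mock-infected) = 31.610 − 15.600 = 16.010
ΔCt(infected) = 29.820 − 15.965 = 13.855
ΔΔCt = 13.855 − 16.010 = -2.155
Fold change = 2^(−(-2.155)) = 2^2.155 = 4.4537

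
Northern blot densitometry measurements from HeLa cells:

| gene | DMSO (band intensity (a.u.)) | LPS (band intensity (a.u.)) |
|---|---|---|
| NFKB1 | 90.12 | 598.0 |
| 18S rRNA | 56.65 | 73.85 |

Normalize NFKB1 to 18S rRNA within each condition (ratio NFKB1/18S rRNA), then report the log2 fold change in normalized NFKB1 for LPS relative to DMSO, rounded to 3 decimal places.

2.348

NFKB1/18S rRNA (DMSO) = 90.12 / 56.65 = 1.5908
NFKB1/18S rRNA (LPS) = 598.0 / 73.85 = 8.0975
Fold change = 8.0975 / 1.5908 = 5.0901
log2(5.0901) = 2.3477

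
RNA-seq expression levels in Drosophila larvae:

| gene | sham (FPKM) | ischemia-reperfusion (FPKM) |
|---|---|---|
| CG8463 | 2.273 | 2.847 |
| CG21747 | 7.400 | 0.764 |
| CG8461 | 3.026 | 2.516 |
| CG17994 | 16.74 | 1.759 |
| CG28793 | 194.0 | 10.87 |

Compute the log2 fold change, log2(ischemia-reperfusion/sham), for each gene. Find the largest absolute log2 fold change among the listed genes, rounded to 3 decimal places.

4.158

log2(2.847/2.273) = 0.325  (CG8463)
log2(0.764/7.400) = -3.276  (CG21747)
log2(2.516/3.026) = -0.266  (CG8461)
log2(1.759/16.74) = -3.250  (CG17994)
log2(10.87/194.0) = -4.158  (CG28793)
The largest magnitude belongs to CG28793.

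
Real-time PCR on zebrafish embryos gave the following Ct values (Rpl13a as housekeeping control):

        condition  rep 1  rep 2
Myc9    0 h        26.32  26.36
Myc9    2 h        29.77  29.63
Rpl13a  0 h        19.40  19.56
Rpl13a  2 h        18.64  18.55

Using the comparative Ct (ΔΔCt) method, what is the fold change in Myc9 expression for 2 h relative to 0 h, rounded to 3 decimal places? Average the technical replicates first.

0.053

Mean Ct: Myc9 0 h 26.340; Myc9 2 h 29.700; Rpl13a 0 h 19.480; Rpl13a 2 h 18.595
ΔCt(0 h) = 26.340 − 19.480 = 6.860
ΔCt(2 h) = 29.700 − 18.595 = 11.105
ΔΔCt = 11.105 − 6.860 = 4.245
Fold change = 2^(−4.245) = 0.0527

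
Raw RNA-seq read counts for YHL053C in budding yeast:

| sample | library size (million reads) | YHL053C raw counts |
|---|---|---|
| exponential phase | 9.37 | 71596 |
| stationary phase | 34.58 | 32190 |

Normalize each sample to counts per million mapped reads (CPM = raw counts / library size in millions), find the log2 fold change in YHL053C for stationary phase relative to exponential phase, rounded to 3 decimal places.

-3.037

CPM(exponential phase) = 71596 / 9.37 = 7640.9819
CPM(stationary phase) = 32190 / 34.58 = 930.8849
Fold change = 930.8849 / 7640.9819 = 0.12183
log2(0.12183) = -3.0371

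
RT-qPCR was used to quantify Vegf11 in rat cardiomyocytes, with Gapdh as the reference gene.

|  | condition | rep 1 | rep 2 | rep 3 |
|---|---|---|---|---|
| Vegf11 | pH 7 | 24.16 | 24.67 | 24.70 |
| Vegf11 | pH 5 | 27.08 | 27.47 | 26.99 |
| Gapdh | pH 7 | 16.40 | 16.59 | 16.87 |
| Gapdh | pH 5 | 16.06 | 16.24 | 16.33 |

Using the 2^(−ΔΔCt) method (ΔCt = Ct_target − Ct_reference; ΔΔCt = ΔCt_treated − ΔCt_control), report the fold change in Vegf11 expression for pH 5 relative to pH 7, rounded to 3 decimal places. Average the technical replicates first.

0.118

Mean Ct: Vegf11 pH 7 24.510; Vegf11 pH 5 27.180; Gapdh pH 7 16.620; Gapdh pH 5 16.210
ΔCt(pH 7) = 24.510 − 16.620 = 7.890
ΔCt(pH 5) = 27.180 − 16.210 = 10.970
ΔΔCt = 10.970 − 7.890 = 3.080
Fold change = 2^(−3.080) = 0.1183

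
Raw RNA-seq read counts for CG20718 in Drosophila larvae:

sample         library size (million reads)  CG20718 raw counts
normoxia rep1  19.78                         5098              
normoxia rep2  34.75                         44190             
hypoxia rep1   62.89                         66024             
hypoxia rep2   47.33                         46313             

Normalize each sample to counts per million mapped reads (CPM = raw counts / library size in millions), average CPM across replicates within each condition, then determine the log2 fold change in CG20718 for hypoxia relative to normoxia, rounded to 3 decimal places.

0.407

CPM(normoxia rep1) = 5098 / 19.78 = 257.7351
CPM(normoxia rep2) = 44190 / 34.75 = 1271.6547
CPM(hypoxia rep1) = 66024 / 62.89 = 1049.8330
CPM(hypoxia rep2) = 46313 / 47.33 = 978.5126
mean CPM(normoxia) = 764.6949; mean CPM(hypoxia) = 1014.1728
Fold change = 1014.1728 / 764.6949 = 1.32625
log2(1.32625) = 0.4073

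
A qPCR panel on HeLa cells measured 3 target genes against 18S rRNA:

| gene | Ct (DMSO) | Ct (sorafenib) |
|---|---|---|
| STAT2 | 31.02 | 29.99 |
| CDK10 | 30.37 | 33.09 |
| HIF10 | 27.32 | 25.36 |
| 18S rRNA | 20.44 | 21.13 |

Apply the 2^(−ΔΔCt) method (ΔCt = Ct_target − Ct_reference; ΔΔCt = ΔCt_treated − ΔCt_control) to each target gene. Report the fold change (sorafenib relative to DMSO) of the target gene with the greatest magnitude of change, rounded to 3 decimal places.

6.277

STAT2: ΔΔCt = (29.99−21.13) − (31.02−20.44) = 8.86 − 10.58 = -1.72; fold change = 2^1.72 = 3.294
CDK10: ΔΔCt = (33.09−21.13) − (30.37−20.44) = 11.96 − 9.93 = 2.03; fold change = 2^-2.03 = 0.245
HIF10: ΔΔCt = (25.36−21.13) − (27.32−20.44) = 4.23 − 6.88 = -2.65; fold change = 2^2.65 = 6.277
HIF10 has the largest |ΔΔCt| = 2.65.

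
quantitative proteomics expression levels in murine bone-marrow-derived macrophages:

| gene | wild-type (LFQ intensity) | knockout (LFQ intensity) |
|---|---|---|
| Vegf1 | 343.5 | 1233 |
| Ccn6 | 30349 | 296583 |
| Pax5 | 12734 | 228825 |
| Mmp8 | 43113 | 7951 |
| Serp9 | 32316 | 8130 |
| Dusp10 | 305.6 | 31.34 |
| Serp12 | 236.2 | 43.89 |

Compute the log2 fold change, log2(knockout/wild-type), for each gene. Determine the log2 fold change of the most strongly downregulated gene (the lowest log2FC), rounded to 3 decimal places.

log2(1233/343.5) = 1.844  (Vegf1)
log2(296583/30349) = 3.289  (Ccn6)
log2(228825/12734) = 4.167  (Pax5)
log2(7951/43113) = -2.439  (Mmp8)
log2(8130/32316) = -1.991  (Serp9)
log2(31.34/305.6) = -3.286  (Dusp10)
log2(43.89/236.2) = -2.428  (Serp12)
Dusp10 is most strongly downregulated.

-3.286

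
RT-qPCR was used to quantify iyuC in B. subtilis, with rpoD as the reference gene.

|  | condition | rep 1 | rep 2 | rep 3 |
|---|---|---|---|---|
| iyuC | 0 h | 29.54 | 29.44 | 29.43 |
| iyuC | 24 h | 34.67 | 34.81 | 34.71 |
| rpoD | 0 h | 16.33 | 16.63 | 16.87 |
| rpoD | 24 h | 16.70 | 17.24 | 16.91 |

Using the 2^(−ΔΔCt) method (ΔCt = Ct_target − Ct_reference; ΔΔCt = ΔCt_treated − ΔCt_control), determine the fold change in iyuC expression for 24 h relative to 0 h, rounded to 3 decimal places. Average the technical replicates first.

Mean Ct: iyuC 0 h 29.470; iyuC 24 h 34.730; rpoD 0 h 16.610; rpoD 24 h 16.950
ΔCt(0 h) = 29.470 − 16.610 = 12.860
ΔCt(24 h) = 34.730 − 16.950 = 17.780
ΔΔCt = 17.780 − 12.860 = 4.920
Fold change = 2^(−4.920) = 0.0330

0.033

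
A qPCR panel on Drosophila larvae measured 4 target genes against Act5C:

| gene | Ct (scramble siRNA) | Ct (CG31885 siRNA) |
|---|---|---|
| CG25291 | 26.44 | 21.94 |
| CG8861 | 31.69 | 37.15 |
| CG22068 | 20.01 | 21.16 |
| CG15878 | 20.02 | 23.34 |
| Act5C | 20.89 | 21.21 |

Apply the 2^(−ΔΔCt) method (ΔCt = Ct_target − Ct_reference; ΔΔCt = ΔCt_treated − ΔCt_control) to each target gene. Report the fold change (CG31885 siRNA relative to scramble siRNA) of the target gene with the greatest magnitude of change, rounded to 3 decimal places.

0.028

CG25291: ΔΔCt = (21.94−21.21) − (26.44−20.89) = 0.73 − 5.55 = -4.82; fold change = 2^4.82 = 28.246
CG8861: ΔΔCt = (37.15−21.21) − (31.69−20.89) = 15.94 − 10.80 = 5.14; fold change = 2^-5.14 = 0.028
CG22068: ΔΔCt = (21.16−21.21) − (20.01−20.89) = -0.05 − (-0.88) = 0.83; fold change = 2^-0.83 = 0.563
CG15878: ΔΔCt = (23.34−21.21) − (20.02−20.89) = 2.13 − (-0.87) = 3.00; fold change = 2^-3.00 = 0.125
CG8861 has the largest |ΔΔCt| = 5.14.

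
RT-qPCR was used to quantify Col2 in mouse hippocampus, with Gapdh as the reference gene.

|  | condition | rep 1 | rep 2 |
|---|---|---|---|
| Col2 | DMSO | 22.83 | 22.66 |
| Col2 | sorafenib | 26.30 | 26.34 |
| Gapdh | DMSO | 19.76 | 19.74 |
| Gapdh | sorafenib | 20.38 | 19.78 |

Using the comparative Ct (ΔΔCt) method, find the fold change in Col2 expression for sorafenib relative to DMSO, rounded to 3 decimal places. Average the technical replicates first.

Mean Ct: Col2 DMSO 22.745; Col2 sorafenib 26.320; Gapdh DMSO 19.750; Gapdh sorafenib 20.080
ΔCt(DMSO) = 22.745 − 19.750 = 2.995
ΔCt(sorafenib) = 26.320 − 20.080 = 6.240
ΔΔCt = 6.240 − 2.995 = 3.245
Fold change = 2^(−3.245) = 0.1055

0.105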